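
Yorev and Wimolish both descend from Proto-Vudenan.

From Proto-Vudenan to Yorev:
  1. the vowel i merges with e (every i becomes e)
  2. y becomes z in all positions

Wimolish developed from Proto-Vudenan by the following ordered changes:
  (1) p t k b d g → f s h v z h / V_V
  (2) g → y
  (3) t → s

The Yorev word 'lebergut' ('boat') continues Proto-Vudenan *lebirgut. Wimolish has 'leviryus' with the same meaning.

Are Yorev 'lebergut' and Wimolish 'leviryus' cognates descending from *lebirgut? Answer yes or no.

Derive the expected Wimolish reflex of *lebirgut:
Wimolish: *lebirgut > levirgut > leviryut > leviryus  (by intervocalic lenition, unconditioned shift, unconditioned shift)
Wimolish 'leviryus' matches the regular reflex exactly, so the pair is cognate.

yes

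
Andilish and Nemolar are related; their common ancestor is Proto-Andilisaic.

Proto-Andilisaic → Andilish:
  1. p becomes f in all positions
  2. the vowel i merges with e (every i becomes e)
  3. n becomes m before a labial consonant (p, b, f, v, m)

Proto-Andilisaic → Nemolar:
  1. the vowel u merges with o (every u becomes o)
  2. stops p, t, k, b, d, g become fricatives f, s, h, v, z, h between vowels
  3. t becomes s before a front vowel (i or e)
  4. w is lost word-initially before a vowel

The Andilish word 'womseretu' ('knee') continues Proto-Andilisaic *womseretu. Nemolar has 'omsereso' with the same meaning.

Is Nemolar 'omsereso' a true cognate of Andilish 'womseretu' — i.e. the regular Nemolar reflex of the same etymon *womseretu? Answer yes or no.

yes

Derive the expected Nemolar reflex of *womseretu:
Nemolar: *womseretu > womsereto > womsereso > omsereso  (by vowel merger, intervocalic lenition, glide loss)
Nemolar 'omsereso' matches the regular reflex exactly, so the pair is cognate.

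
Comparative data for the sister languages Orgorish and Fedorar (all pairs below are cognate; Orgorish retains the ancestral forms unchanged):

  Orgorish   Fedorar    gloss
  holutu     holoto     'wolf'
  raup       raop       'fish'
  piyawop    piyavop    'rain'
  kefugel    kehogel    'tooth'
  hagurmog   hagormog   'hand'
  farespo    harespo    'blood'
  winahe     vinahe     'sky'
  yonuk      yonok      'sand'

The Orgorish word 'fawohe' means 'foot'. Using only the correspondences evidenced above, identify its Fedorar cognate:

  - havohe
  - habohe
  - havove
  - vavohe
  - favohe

havohe

farespo ~ harespo — Orgorish f corresponds to Fedorar h word-initially before a back vowel.
piyawop ~ piyavop — Orgorish w corresponds to Fedorar v between vowels (before a back vowel).
Applying these to Orgorish 'fawohe':
  fawohe → hawohe   (f→h word-initially before a back vowel)
  hawohe → havohe   (w→v between vowels (before a back vowel))
So the Fedorar cognate is 'havohe'.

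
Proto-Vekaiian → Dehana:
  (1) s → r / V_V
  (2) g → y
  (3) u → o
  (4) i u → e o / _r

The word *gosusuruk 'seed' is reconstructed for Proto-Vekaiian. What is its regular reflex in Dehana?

Dehana: start from *gosusuruk.
  rule 1 (rhotacism): gosusuruk → gorururuk
  rule 2 (unconditioned shift): gorururuk → yorururuk
  rule 3 (vowel merger): yorururuk → yorororok
  rule 4: no change — yorororok
  ⇒ Dehana yorororok

yorororok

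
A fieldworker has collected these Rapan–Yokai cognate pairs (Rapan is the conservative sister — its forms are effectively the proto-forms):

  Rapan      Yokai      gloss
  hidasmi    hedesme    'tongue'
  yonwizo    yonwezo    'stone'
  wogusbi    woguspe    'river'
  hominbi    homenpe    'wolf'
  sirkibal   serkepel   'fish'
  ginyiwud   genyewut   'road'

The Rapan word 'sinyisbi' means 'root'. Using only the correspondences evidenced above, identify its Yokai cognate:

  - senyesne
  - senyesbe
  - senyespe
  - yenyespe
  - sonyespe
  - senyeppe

hominbi ~ homenpe, ginyiwud ~ genyewut — Rapan i corresponds to Yokai e after a consonant, before a nasal.
hidasmi ~ hedesme, yonwizo ~ yonwezo — Rapan i corresponds to Yokai e after a consonant, before a consonant other than r, m, n, p, b, f, v.
wogusbi ~ woguspe, hominbi ~ homenpe — Rapan b corresponds to Yokai p after a consonant, before a front vowel.
hidasmi ~ hedesme, wogusbi ~ woguspe — Rapan i corresponds to Yokai e word-finally.
Applying these to Rapan 'sinyisbi':
  sinyisbi → senyisbi   (i→e after a consonant, before a nasal)
  senyisbi → senyesbi   (i→e after a consonant, before a consonant other than r, m, n, p, b, f, v)
  senyesbi → senyespi   (b→p after a consonant, before a front vowel)
  senyespi → senyespe   (i→e word-finally)
So the Yokai cognate is 'senyespe'.

senyespe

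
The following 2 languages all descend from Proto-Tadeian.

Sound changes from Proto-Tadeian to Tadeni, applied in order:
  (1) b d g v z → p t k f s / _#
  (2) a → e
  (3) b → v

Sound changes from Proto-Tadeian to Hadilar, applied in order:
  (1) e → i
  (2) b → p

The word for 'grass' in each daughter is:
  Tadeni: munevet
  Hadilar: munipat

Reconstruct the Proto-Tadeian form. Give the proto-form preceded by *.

Position 6: Tadeni has e, Hadilar has a. Hadilar preserves a here (none of its changes turn any other segment into a), so the proto-segment is *a.
Position 5: Tadeni has v, Hadilar has p. Taking the neighbouring segments as reconstructed: Tadeni v could go back to *b or *v; Hadilar p could go back to *p or *b — the one source consistent with every daughter is *b.
Position 4: Tadeni has e, Hadilar has i. Taking the neighbouring segments as reconstructed: Tadeni e could go back to *a or *e; Hadilar i could go back to *e or *i — the one source consistent with every daughter is *e.
The remaining positions agree across the daughters. Check the candidate against every language:
Tadeni: *munebat > munebet > munevet  (by vowel merger, unconditioned shift)
Hadilar: start from *munebat.
  rule 1 (vowel merger): munebat → munibat
  rule 2 (unconditioned shift): munibat → munipat
  ⇒ Hadilar munipat
*munebat is the unique common source.

*munebat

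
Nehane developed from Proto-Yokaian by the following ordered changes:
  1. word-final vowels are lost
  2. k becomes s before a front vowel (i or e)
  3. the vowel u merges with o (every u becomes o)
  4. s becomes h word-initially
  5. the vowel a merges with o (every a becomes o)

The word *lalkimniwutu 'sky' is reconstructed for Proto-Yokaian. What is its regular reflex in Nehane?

lolsimniwot

Nehane: start from *lalkimniwutu.
  rule 1 (apocope): lalkimniwutu → lalkimniwut
  rule 2 (palatalisation): lalkimniwut → lalsimniwut
  rule 3 (vowel merger): lalsimniwut → lalsimniwot
  rule 4: no change — lalsimniwot
  rule 5 (vowel merger): lalsimniwot → lolsimniwot
  ⇒ Nehane lolsimniwot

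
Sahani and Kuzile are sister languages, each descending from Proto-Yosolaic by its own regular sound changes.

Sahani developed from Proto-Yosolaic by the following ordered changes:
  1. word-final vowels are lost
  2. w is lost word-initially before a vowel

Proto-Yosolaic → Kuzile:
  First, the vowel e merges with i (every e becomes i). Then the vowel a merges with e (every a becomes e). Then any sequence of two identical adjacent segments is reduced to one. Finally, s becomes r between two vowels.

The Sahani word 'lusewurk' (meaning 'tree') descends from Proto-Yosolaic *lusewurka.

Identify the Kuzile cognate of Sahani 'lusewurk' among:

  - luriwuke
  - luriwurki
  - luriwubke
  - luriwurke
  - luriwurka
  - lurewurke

luriwurke

Kuzile: *lusewurka
  lusewurka → lusiwurka   [vowel merger]
  lusiwurka → lusiwurke   [vowel merger]
  lusiwurke (rule 3 does not apply)
  lusiwurke → luriwurke   [rhotacism]
  giving Kuzile luriwurke.
Among the options, 'luriwurke' alone shows every Kuzile change applied in order.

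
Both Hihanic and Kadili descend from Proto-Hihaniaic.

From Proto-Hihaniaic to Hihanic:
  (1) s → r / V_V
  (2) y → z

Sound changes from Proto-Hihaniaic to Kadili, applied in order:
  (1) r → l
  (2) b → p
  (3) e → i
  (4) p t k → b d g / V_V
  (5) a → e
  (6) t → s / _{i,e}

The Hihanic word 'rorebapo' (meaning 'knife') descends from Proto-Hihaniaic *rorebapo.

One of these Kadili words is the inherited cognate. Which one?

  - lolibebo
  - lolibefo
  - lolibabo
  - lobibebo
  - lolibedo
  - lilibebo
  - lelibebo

Kadili: *rorebapo > lolebapo > lolepapo > lolipapo > lolibabo > lolibebo  (by unconditioned shift, unconditioned shift, vowel merger, intervocalic voicing, vowel merger)
Among the options, 'lolibebo' alone shows every Kadili change applied in order.

lolibebo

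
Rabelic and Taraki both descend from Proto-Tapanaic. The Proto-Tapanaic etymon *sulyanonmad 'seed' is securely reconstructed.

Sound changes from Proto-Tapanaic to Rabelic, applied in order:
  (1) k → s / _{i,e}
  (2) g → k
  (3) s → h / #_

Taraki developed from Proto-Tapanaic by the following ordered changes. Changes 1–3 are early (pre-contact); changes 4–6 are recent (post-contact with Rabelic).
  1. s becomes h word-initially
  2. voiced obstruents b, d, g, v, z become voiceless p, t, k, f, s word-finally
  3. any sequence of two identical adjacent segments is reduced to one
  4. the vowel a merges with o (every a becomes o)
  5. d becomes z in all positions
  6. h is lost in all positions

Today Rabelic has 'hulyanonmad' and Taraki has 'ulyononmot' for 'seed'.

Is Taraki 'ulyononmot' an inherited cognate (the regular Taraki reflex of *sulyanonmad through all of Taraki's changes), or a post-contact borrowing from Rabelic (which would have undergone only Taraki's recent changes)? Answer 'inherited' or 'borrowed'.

inherited

If inherited, *sulyanonmad would pass through all of Taraki's changes:
Taraki: *sulyanonmad
  sulyanonmad → hulyanonmad   [debuccalisation]
  hulyanonmad → hulyanonmat   [final devoicing]
  hulyanonmat (rule 3 does not apply)
  hulyanonmat → hulyononmot   [vowel merger]
  hulyononmot (rule 5 does not apply)
  hulyononmot → ulyononmot   [h-loss]
  giving Taraki ulyononmot.
If borrowed from Rabelic 'hulyanonmad' after the early changes, it would undergo only the recent ones:
  rule 4 (vowel merger): hulyanonmad → hulyononmod
  rule 5 (unconditioned shift): hulyononmod → hulyononmoz
  rule 6 (h-loss): hulyononmoz → ulyononmoz
  ⇒ as a loan: ulyononmoz
Taraki 'ulyononmot' matches the inherited outcome exactly, so it is an inherited cognate, not a loan.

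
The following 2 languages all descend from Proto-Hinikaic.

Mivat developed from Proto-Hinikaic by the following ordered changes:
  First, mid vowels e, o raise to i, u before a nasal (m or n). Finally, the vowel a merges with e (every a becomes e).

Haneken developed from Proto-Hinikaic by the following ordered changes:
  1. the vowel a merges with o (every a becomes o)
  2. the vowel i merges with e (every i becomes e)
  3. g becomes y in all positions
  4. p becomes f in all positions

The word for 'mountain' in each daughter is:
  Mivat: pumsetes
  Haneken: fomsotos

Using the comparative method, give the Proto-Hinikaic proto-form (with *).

*pomsatas

Position 1: Mivat has p, Haneken has f. Mivat preserves p here (none of its changes turn any other segment into p), so the proto-segment is *p.
Position 5: Mivat has e, Haneken has o. Taking the neighbouring segments as reconstructed: Mivat e could go back to *a or *e; Haneken o could go back to *a or *o — the one source consistent with every daughter is *a.
Continuing position by position gives *pomsatas; check it forward:
Mivat: *pomsatas
  pomsatas → pumsatas   [pre-nasal raising]
  pumsatas → pumsetes   [vowel merger]
  giving Mivat pumsetes.
Haneken: start from *pomsatas.
  rule 1 (vowel merger): pomsatas → pomsotos
  rule 2: no change — pomsotos
  rule 3: no change — pomsotos
  rule 4 (unconditioned shift): pomsotos → fomsotos
  ⇒ Haneken fomsotos
No other proto-form is consistent with every reflex, so the reconstruction is *pomsatas.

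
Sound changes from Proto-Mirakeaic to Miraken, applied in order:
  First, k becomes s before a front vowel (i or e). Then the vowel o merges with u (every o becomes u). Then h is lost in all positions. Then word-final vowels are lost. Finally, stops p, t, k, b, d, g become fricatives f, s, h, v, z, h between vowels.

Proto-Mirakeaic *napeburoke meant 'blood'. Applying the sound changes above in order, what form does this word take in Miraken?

nafevurus

Miraken: *napeburoke
  napeburoke → napeburose   [palatalisation]
  napeburose → napeburuse   [vowel merger]
  napeburuse (rule 3 does not apply)
  napeburuse → napeburus   [apocope]
  napeburus → nafevurus   [intervocalic lenition]
  giving Miraken nafevurus.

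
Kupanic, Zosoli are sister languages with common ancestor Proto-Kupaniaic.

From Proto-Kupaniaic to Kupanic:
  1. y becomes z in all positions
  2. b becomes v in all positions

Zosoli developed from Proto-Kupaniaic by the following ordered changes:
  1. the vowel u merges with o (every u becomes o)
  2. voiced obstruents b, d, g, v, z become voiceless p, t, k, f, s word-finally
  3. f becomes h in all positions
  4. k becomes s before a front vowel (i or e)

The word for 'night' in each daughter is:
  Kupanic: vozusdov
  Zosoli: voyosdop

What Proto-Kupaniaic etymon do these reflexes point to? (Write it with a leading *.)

*voyusdob

Position 3: Kupanic has z, Zosoli has y. Zosoli preserves y here (none of its changes turn any other segment into y), so the proto-segment is *y.
Position 8: Kupanic has v, Zosoli has p. Taking the neighbouring segments as reconstructed: Kupanic v could go back to *b or *v; Zosoli p could go back to *p or *b — the one source consistent with every daughter is *b.
Verify the candidate proto-form against each daughter:
Kupanic: *voyusdob
  voyusdob → vozusdob   [unconditioned shift]
  vozusdob → vozusdov   [unconditioned shift]
  giving Kupanic vozusdov.
Zosoli: start from *voyusdob.
  rule 1 (vowel merger): voyusdob → voyosdob
  rule 2 (final devoicing): voyosdob → voyosdop
  rule 3: no change — voyosdop
  rule 4: no change — voyosdop
  ⇒ Zosoli voyosdop
No other proto-form is consistent with every reflex, so the reconstruction is *voyusdob.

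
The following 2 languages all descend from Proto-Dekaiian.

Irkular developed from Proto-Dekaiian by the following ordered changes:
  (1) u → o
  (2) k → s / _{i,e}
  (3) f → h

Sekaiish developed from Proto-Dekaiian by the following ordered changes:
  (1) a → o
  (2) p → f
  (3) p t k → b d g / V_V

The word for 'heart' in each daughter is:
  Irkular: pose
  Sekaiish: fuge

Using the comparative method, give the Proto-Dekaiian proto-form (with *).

Position 2: Irkular has o, Sekaiish has u. Sekaiish preserves u here (none of its changes turn any other segment into u), so the proto-segment is *u.
Position 1: Irkular has p, Sekaiish has f. Irkular preserves p here (none of its changes turn any other segment into p), so the proto-segment is *p.
This points to *puke. Verify forward in each daughter:
Irkular: *puke > poke > pose  (by vowel merger, palatalisation)
Sekaiish: *puke
  puke (rule 1 does not apply)
  puke → fuke   [unconditioned shift]
  fuke → fuge   [intervocalic voicing]
  giving Sekaiish fuge.
*puke is the unique common source.

*puke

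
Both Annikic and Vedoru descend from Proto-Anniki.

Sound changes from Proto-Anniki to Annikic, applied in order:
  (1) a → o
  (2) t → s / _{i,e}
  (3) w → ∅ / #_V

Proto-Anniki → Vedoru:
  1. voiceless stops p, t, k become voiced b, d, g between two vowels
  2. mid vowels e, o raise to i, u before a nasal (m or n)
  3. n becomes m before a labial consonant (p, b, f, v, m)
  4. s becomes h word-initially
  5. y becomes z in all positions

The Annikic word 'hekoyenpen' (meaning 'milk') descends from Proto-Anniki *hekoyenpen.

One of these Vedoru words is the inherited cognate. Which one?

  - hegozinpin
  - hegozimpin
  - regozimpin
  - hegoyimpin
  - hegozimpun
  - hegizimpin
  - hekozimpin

hegozimpin

Vedoru: *hekoyenpen > hegoyenpen > hegoyinpin > hegoyimpin > hegozimpin  (by intervocalic voicing, pre-nasal raising, nasal place assimilation, unconditioned shift)
The other candidates each miss or misapply at least one Vedoru change.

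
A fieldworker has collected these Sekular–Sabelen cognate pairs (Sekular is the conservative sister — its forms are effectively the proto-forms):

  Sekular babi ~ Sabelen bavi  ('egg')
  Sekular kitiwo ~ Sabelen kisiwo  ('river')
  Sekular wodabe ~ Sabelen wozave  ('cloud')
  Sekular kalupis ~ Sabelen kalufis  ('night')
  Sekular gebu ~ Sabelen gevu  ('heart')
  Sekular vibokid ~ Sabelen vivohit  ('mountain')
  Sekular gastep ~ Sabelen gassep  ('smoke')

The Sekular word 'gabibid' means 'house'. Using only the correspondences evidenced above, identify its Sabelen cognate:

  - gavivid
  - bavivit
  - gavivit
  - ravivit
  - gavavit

babi ~ bavi — Sekular b corresponds to Sabelen v between vowels (before a front vowel).
vibokid ~ vivohit — Sekular d corresponds to Sabelen t word-finally.
Applying these to Sekular 'gabibid':
  gabibid → gavibid   (b→v between vowels (before a front vowel))
  gavibid → gavivid   (b→v between vowels (before a front vowel))
  gavivid → gavivit   (d→t word-finally)
So the Sabelen cognate is 'gavivit'.

gavivit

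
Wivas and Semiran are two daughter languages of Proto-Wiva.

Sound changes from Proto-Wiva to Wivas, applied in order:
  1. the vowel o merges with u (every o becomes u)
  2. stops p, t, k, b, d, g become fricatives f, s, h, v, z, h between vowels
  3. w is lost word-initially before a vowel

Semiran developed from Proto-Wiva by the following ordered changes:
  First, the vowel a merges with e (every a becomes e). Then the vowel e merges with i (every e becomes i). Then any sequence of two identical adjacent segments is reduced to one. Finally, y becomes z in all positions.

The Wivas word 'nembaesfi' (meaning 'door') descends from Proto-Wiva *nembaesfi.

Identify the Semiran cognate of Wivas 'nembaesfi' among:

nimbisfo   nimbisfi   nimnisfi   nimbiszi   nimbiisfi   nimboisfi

Semiran: start from *nembaesfi.
  rule 1 (vowel merger): nembaesfi → nembeesfi
  rule 2 (vowel merger): nembeesfi → nimbiisfi
  rule 3 (degemination): nimbiisfi → nimbisfi
  rule 4: no change — nimbisfi
  ⇒ Semiran nimbisfi
The other candidates each miss or misapply at least one Semiran change.

nimbisfi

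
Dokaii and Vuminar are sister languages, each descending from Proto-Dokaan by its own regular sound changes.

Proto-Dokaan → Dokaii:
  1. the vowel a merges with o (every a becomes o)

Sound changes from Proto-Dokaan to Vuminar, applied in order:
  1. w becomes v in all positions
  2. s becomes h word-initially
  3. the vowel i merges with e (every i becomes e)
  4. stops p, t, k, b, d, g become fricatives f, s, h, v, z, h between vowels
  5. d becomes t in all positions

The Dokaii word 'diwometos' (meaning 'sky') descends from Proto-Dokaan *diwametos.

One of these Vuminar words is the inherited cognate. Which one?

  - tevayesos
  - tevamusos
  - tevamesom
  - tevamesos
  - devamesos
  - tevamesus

tevamesos

Vuminar: *diwametos
  diwametos → divametos   [unconditioned shift]
  divametos (rule 2 does not apply)
  divametos → devametos   [vowel merger]
  devametos → devamesos   [intervocalic lenition]
  devamesos → tevamesos   [unconditioned shift]
  giving Vuminar tevamesos.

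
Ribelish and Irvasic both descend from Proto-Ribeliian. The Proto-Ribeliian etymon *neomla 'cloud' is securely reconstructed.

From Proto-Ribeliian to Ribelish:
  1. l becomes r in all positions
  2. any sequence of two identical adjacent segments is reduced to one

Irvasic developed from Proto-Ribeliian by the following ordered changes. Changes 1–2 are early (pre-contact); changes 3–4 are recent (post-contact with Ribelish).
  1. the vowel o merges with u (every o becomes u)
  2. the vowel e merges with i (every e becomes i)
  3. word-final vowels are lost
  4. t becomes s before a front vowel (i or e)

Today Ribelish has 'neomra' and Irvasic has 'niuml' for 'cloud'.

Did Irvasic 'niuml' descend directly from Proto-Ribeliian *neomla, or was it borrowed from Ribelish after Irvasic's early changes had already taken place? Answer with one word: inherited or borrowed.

inherited

If inherited, *neomla would pass through all of Irvasic's changes:
Irvasic: start from *neomla.
  rule 1 (vowel merger): neomla → neumla
  rule 2 (vowel merger): neumla → niumla
  rule 3 (apocope): niumla → niuml
  rule 4: no change — niuml
  ⇒ Irvasic niuml
If borrowed from Ribelish 'neomra' after the early changes, it would undergo only the recent ones:
  rule 3 (apocope): neomra → neomr
  rule 4 (palatalisation): no change (neomr)
  ⇒ as a loan: neomr
Irvasic 'niuml' matches the inherited outcome exactly, so it is an inherited cognate, not a loan.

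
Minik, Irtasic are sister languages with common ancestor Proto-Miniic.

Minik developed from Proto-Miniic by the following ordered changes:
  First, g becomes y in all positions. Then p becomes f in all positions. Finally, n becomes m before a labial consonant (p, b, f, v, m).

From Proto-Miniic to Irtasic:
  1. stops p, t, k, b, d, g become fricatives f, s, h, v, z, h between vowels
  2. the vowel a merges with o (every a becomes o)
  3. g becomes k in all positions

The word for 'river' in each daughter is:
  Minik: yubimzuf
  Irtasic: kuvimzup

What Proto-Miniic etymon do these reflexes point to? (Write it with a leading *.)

*gubimzup

Position 3: Minik has b, Irtasic has v. Minik preserves b here (none of its changes turn any other segment into b), so the proto-segment is *b.
Position 1: Minik has y, Irtasic has k. Taking the neighbouring segments as reconstructed: Minik y could go back to *g or *y; Irtasic k could go back to *k or *g — the one source consistent with every daughter is *g.
This points to *gubimzup. Verify forward in each daughter:
Minik: start from *gubimzup.
  rule 1 (unconditioned shift): gubimzup → yubimzup
  rule 2 (unconditioned shift): yubimzup → yubimzuf
  rule 3: no change — yubimzuf
  ⇒ Minik yubimzuf
Irtasic: *gubimzup > guvimzup > kuvimzup  (by intervocalic lenition, unconditioned shift)
No other proto-form is consistent with every reflex, so the reconstruction is *gubimzup.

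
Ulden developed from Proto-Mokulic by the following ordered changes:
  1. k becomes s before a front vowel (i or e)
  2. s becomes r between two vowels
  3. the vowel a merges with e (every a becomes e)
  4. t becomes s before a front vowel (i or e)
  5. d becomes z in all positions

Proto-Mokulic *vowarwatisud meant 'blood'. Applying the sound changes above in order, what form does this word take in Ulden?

Ulden: start from *vowarwatisud.
  rule 1: no change — vowarwatisud
  rule 2 (rhotacism): vowarwatisud → vowarwatirud
  rule 3 (vowel merger): vowarwatirud → vowerwetirud
  rule 4 (palatalisation): vowerwetirud → vowerwesirud
  rule 5 (unconditioned shift): vowerwesirud → vowerwesiruz
  ⇒ Ulden vowerwesiruz

vowerwesiruz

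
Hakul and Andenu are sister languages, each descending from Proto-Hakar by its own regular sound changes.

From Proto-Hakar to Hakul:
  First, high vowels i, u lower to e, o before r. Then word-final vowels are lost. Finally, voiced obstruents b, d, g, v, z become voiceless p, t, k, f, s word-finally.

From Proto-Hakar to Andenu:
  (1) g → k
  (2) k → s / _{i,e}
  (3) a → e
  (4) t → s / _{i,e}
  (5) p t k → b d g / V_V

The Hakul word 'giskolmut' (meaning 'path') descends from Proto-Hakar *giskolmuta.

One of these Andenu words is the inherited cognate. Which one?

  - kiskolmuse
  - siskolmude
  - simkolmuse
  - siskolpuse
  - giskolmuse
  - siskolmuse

siskolmuse

Andenu: *giskolmuta > kiskolmuta > siskolmuta > siskolmute > siskolmuse  (by unconditioned shift, palatalisation, vowel merger, palatalisation)
The other candidates each miss or misapply at least one Andenu change.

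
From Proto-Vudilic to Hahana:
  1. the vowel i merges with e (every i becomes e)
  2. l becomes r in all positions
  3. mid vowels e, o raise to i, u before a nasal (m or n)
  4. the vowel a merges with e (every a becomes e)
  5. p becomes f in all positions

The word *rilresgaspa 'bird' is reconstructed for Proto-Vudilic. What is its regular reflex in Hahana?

rerresgesfe

Hahana: *rilresgaspa
  rilresgaspa → relresgaspa   [vowel merger]
  relresgaspa → rerresgaspa   [unconditioned shift]
  rerresgaspa (rule 3 does not apply)
  rerresgaspa → rerresgespe   [vowel merger]
  rerresgespe → rerresgesfe   [unconditioned shift]
  giving Hahana rerresgesfe.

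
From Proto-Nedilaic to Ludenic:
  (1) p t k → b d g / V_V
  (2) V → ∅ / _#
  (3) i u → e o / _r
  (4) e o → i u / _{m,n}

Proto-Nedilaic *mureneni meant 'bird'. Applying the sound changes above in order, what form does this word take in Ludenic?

Ludenic: start from *mureneni.
  rule 1: no change — mureneni
  rule 2 (apocope): mureneni → murenen
  rule 3 (pre-rhotic lowering): murenen → morenen
  rule 4 (pre-nasal raising): morenen → morinin
  ⇒ Ludenic morinin

morinin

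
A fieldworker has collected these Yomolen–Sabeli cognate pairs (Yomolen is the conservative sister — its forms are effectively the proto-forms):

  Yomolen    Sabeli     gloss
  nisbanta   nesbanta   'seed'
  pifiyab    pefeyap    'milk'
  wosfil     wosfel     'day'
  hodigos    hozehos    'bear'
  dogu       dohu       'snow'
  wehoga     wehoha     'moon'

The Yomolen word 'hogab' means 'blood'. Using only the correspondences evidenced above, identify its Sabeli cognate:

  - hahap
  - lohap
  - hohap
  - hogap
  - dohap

hohap

wehoga ~ wehoha — Yomolen g corresponds to Sabeli h between vowels (before a back vowel).
pifiyab ~ pefeyap — Yomolen b corresponds to Sabeli p word-finally.
Applying these to Yomolen 'hogab':
  hogab → hohab   (g→h between vowels (before a back vowel))
  hohab → hohap   (b→p word-finally)
So the Sabeli cognate is 'hohap'.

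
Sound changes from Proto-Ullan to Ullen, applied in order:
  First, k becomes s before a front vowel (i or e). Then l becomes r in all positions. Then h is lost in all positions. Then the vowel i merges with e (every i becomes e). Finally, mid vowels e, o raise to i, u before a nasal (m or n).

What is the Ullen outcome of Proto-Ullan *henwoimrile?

inwoimrere

Ullen: *henwoimrile > henwoimrire > enwoimrire > enwoemrere > inwoimrere  (by unconditioned shift, h-loss, vowel merger, pre-nasal raising)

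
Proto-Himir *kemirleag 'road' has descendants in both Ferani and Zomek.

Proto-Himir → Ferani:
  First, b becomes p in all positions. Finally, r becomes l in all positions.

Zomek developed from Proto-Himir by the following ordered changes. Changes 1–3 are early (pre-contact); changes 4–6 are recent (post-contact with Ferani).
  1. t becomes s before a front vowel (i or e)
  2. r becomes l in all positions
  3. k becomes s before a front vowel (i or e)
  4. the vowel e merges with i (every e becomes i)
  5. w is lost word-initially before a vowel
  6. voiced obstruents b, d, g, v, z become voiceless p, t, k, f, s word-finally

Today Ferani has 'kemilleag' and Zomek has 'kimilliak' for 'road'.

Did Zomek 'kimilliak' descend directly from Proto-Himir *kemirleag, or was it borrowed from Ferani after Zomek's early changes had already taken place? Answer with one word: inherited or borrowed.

borrowed

If inherited, *kemirleag would pass through all of Zomek's changes:
Zomek: *kemirleag > kemilleag > semilleag > similliag > similliak  (by unconditioned shift, palatalisation, vowel merger, final devoicing)
If borrowed from Ferani 'kemilleag' after the early changes, it would undergo only the recent ones:
  rule 4 (vowel merger): kemilleag → kimilliag
  rule 5 (glide loss): no change (kimilliag)
  rule 6 (final devoicing): kimilliag → kimilliak
  ⇒ as a loan: kimilliak
Zomek 'kimilliak' matches the loan outcome 'kimilliak', not the inherited 'similliak' — it skipped the early Zomek changes, so it was borrowed from Ferani.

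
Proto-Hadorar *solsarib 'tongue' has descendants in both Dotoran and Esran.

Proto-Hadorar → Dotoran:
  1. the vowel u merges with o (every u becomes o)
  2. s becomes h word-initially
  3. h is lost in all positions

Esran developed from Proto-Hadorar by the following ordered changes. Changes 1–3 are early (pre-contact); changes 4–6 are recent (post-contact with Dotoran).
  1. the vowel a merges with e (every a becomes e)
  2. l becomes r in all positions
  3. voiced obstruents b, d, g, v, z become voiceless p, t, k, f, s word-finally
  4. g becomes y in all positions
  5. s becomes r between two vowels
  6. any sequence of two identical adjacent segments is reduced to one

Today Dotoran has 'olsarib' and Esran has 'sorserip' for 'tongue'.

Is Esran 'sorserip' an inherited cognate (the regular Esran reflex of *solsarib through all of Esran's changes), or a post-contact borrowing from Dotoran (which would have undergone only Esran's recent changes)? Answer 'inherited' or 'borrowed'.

inherited

If inherited, *solsarib would pass through all of Esran's changes:
Esran: *solsarib > solserib > sorserib > sorserip  (by vowel merger, unconditioned shift, final devoicing)
If borrowed from Dotoran 'olsarib' after the early changes, it would undergo only the recent ones:
  rule 4 (unconditioned shift): no change (olsarib)
  rule 5 (rhotacism): no change (olsarib)
  rule 6 (degemination): no change (olsarib)
  ⇒ as a loan: olsarib
Esran 'sorserip' matches the inherited outcome exactly, so it is an inherited cognate, not a loan.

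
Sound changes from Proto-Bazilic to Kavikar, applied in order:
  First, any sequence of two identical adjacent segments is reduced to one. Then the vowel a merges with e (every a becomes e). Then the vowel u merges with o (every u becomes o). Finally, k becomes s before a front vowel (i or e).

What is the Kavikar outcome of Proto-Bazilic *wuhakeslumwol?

Kavikar: *wuhakeslumwol
  wuhakeslumwol (rule 1 does not apply)
  wuhakeslumwol → wuhekeslumwol   [vowel merger]
  wuhekeslumwol → wohekeslomwol   [vowel merger]
  wohekeslomwol → woheseslomwol   [palatalisation]
  giving Kavikar woheseslomwol.

woheseslomwol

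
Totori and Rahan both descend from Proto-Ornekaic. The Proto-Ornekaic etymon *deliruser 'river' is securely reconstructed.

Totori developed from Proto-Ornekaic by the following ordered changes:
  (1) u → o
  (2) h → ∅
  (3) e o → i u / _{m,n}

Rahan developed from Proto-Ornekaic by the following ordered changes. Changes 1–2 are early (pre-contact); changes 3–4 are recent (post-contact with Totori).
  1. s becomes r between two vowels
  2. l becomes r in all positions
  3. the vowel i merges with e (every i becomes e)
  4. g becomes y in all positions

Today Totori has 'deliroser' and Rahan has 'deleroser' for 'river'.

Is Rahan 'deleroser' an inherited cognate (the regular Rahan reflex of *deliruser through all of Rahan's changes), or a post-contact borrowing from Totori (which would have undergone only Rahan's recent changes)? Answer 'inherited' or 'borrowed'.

If inherited, *deliruser would pass through all of Rahan's changes:
Rahan: *deliruser > delirurer > derirurer > dererurer  (by rhotacism, unconditioned shift, vowel merger)
If borrowed from Totori 'deliroser' after the early changes, it would undergo only the recent ones:
  rule 3 (vowel merger): deliroser → deleroser
  rule 4 (unconditioned shift): no change (deleroser)
  ⇒ as a loan: deleroser
Rahan 'deleroser' matches the loan outcome 'deleroser', not the inherited 'dererurer' — it skipped the early Rahan changes, so it was borrowed from Totori.

borrowed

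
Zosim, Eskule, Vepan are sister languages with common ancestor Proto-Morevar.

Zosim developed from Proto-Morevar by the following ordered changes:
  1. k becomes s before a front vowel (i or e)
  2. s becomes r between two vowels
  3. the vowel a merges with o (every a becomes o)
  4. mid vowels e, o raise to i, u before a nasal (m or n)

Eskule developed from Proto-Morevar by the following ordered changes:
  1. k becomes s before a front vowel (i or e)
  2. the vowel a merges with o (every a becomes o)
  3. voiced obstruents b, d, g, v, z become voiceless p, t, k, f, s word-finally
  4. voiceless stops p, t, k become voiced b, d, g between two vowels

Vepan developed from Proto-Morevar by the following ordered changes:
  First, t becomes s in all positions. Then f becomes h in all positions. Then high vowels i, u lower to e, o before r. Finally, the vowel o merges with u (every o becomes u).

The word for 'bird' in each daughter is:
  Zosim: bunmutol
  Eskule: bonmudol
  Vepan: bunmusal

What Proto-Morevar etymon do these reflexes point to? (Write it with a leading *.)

*bonmutal

Position 7: Zosim has o, Eskule has o, Vepan has a. Vepan preserves a here (none of its changes turn any other segment into a), so the proto-segment is *a.
Position 6: Zosim has t, Eskule has d, Vepan has s. Zosim preserves t here (none of its changes turn any other segment into t), so the proto-segment is *t.
Verify the candidate proto-form against each daughter:
Zosim: *bonmutal
  bonmutal (rule 1 does not apply)
  bonmutal (rule 2 does not apply)
  bonmutal → bonmutol   [vowel merger]
  bonmutol → bunmutol   [pre-nasal raising]
  giving Zosim bunmutol.
Eskule: *bonmutal
  bonmutal (rule 1 does not apply)
  bonmutal → bonmutol   [vowel merger]
  bonmutol (rule 3 does not apply)
  bonmutol → bonmudol   [intervocalic voicing]
  giving Eskule bonmudol.
Vepan: start from *bonmutal.
  rule 1 (unconditioned shift): bonmutal → bonmusal
  rule 2: no change — bonmusal
  rule 3: no change — bonmusal
  rule 4 (vowel merger): bonmusal → bunmusal
  ⇒ Vepan bunmusal
*bonmutal is the unique common source.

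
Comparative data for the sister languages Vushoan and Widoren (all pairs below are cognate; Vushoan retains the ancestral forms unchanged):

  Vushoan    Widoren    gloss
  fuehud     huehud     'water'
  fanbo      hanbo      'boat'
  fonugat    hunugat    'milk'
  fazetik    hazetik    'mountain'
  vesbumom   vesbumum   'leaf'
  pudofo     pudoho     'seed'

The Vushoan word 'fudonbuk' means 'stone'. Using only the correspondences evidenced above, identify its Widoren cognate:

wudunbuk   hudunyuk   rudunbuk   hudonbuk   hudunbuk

hudunbuk

fuehud ~ huehud — Vushoan f corresponds to Widoren h word-initially before a back vowel.
fonugat ~ hunugat — Vushoan o corresponds to Widoren u after a consonant, before a nasal.
Applying these to Vushoan 'fudonbuk':
  fudonbuk → hudonbuk   (f→h word-initially before a back vowel)
  hudonbuk → hudunbuk   (o→u after a consonant, before a nasal)
So the Widoren cognate is 'hudunbuk'.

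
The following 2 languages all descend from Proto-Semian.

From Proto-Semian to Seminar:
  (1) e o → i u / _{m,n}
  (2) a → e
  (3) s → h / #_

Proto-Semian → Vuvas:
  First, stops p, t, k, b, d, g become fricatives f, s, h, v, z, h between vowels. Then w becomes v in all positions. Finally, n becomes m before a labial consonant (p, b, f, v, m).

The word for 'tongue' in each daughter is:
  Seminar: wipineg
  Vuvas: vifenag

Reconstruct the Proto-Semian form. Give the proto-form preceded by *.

Position 3: Seminar has p, Vuvas has f. Seminar preserves p here (none of its changes turn any other segment into p), so the proto-segment is *p.
Position 4: Seminar has i, Vuvas has e. Vuvas preserves e here (none of its changes turn any other segment into e), so the proto-segment is *e.
Continuing position by position gives *wipenag; check it forward:
Seminar: start from *wipenag.
  rule 1 (pre-nasal raising): wipenag → wipinag
  rule 2 (vowel merger): wipinag → wipineg
  rule 3: no change — wipineg
  ⇒ Seminar wipineg
Vuvas: *wipenag
  wipenag → wifenag   [intervocalic lenition]
  wifenag → vifenag   [unconditioned shift]
  vifenag (rule 3 does not apply)
  giving Vuvas vifenag.
Only *wipenag yields all of Seminar wipineg, Vuvas vifenag.

*wipenag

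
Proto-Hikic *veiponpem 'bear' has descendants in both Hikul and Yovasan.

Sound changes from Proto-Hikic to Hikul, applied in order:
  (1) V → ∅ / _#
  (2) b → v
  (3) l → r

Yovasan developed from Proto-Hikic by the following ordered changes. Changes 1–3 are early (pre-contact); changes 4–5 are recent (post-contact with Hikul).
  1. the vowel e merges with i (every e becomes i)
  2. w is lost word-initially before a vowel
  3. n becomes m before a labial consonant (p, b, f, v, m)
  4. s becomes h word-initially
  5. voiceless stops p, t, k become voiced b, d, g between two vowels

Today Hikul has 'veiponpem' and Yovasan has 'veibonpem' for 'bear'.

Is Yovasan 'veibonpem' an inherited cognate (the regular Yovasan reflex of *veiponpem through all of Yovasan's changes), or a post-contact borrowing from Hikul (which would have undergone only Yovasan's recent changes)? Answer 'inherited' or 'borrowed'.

If inherited, *veiponpem would pass through all of Yovasan's changes:
Yovasan: start from *veiponpem.
  rule 1 (vowel merger): veiponpem → viiponpim
  rule 2: no change — viiponpim
  rule 3 (nasal place assimilation): viiponpim → viipompim
  rule 4: no change — viipompim
  rule 5 (intervocalic voicing): viipompim → viibompim
  ⇒ Yovasan viibompim
If borrowed from Hikul 'veiponpem' after the early changes, it would undergo only the recent ones:
  rule 4 (debuccalisation): no change (veiponpem)
  rule 5 (intervocalic voicing): veiponpem → veibonpem
  ⇒ as a loan: veibonpem
Yovasan 'veibonpem' matches the loan outcome 'veibonpem', not the inherited 'viibompim' — it skipped the early Yovasan changes, so it was borrowed from Hikul.

borrowed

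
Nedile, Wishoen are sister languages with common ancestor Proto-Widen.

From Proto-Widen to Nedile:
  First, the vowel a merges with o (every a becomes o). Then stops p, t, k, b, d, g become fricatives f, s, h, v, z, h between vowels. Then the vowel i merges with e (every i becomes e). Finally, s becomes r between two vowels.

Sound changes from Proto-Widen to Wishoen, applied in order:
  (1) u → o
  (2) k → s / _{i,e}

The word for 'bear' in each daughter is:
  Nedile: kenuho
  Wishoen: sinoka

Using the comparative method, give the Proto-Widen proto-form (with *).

Position 4: Nedile has u, Wishoen has o. Nedile preserves u here (none of its changes turn any other segment into u), so the proto-segment is *u.
Position 6: Nedile has o, Wishoen has a. Wishoen preserves a here (none of its changes turn any other segment into a), so the proto-segment is *a.
Position 5: Nedile has h, Wishoen has k. Wishoen preserves k here (none of its changes turn any other segment into k), so the proto-segment is *k.
This points to *kinuka. Verify forward in each daughter:
Nedile: start from *kinuka.
  rule 1 (vowel merger): kinuka → kinuko
  rule 2 (intervocalic lenition): kinuko → kinuho
  rule 3 (vowel merger): kinuho → kenuho
  rule 4: no change — kenuho
  ⇒ Nedile kenuho
Wishoen: *kinuka
  kinuka → kinoka   [vowel merger]
  kinoka → sinoka   [palatalisation]
  giving Wishoen sinoka.
Only *kinuka yields all of Nedile kenuho, Wishoen sinoka.

*kinuka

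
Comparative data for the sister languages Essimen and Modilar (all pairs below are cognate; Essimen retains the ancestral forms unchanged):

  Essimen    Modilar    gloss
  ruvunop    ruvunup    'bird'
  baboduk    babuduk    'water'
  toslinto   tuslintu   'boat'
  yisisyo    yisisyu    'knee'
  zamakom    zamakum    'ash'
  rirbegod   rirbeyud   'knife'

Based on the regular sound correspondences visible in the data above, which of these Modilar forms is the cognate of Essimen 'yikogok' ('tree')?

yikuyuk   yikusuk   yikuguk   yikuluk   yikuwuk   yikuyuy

baboduk ~ babuduk, toslinto ~ tuslintu — Essimen o corresponds to Modilar u after a consonant, before a consonant other than r, m, n, p, b, f, v.
rirbegod ~ rirbeyud — Essimen g corresponds to Modilar y between vowels (before a back vowel).
Applying these to Essimen 'yikogok':
  yikogok → yikugok   (o→u after a consonant, before a consonant other than r, m, n, p, b, f, v)
  yikugok → yikuyok   (g→y between vowels (before a back vowel))
  yikuyok → yikuyuk   (o→u after a consonant, before a consonant other than r, m, n, p, b, f, v)
So the Modilar cognate is 'yikuyuk'.

yikuyuk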